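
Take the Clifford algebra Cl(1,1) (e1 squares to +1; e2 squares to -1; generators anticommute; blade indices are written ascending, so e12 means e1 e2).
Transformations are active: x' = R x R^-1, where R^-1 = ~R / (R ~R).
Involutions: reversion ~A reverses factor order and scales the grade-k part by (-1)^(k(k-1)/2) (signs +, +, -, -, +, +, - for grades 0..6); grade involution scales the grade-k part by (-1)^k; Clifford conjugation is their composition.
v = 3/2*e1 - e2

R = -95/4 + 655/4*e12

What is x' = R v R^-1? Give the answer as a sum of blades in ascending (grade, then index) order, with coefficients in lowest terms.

~R = -95/4 - 655/4*e12, and R ~R = -26250, so R^-1 = ~R / (-26250).
R v = 1025/8*e1 - 1775/8*e2
Answer: -4261/3360*e1 + 2011/3360*e2


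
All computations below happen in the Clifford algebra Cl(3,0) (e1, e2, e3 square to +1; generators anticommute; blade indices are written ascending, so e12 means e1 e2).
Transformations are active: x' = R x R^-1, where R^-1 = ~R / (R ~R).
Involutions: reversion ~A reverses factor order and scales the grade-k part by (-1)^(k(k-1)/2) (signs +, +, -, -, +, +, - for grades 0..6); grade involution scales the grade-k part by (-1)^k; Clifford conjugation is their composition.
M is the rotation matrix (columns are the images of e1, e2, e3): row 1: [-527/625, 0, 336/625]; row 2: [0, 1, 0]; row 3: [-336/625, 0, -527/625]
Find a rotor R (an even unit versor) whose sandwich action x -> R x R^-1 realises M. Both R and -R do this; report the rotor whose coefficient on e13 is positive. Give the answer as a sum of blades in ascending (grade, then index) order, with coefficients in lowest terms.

Method: write R = a + b12*e12 + b13*e13 + b23*e23 with a^2 + b12^2 + b13^2 + b23^2 = 1 (so R^-1 = ~R). Expanding the columns R e_j ~R gives tr M = 4a^2 - 1 and, from the antisymmetric part, M21 - M12 = -4a*b12, M13 - M31 = 4a*b13, M32 - M23 = -4a*b23.
Here tr M = -429/625, so a^2 = (1 + tr M)/4 = 49/625 and a = ±7/25. Taking a = 7/25: M21 - M12 = 0, M13 - M31 = 672/625, M32 - M23 = 0, giving b12 = 0, b13 = 24/25, b23 = 0, i.e. R = 7/25 + 24/25*e13.
Its e13 coefficient is already positive.
Answer: 7/25 + 24/25*e13. Sheet selection: the two-to-one cover makes ±R indistinguishable at the matrix level (trace -429/625), so uniqueness comes from the required sign on e13.


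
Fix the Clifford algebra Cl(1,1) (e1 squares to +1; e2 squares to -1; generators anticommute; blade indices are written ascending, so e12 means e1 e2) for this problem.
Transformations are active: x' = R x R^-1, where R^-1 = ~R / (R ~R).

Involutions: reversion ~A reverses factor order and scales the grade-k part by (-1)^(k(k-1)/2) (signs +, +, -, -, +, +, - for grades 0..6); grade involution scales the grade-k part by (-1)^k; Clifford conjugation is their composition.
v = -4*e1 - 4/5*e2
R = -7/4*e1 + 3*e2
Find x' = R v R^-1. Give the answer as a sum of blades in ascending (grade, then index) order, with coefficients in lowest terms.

~R = -7/4*e1 + 3*e2, and R ~R = -95/16, so R^-1 = ~R / (-95/16).
R v = 47/5 + 67/5*e12
Answer: 4532/475*e1 - 4132/475*e2


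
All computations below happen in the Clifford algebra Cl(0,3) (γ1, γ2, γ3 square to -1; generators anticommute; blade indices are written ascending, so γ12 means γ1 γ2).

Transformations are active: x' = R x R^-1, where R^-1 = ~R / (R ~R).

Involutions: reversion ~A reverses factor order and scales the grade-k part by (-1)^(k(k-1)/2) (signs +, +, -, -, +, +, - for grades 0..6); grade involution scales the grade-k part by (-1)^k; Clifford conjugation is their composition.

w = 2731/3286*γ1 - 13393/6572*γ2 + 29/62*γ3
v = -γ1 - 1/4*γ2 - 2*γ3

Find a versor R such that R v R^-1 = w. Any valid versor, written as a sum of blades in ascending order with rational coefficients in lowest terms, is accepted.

Reasoning: v^2 = w^2 = -81/16 since conjugation preserves the quadratic form; R = v + w = -555/3286*γ1 - 3759/1643*γ2 - 95/62*γ3 is then valid when invertible, keeping its own part and reversing (v - w)/2.
Answer: -555/3286*γ1 - 3759/1643*γ2 - 95/62*γ3


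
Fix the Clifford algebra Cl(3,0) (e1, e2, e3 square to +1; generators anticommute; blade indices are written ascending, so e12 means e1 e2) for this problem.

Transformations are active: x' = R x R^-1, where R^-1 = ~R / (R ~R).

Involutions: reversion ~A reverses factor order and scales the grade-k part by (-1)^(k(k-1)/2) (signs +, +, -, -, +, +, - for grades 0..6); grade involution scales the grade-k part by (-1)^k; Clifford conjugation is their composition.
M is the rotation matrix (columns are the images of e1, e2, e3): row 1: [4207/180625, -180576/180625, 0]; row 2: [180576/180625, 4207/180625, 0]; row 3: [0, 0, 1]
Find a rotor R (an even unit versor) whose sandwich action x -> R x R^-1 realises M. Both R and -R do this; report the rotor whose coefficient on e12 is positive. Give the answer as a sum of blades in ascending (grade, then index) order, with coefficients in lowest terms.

Method: write R = a + b12*e12 + b13*e13 + b23*e23 with a^2 + b12^2 + b13^2 + b23^2 = 1 (so R^-1 = ~R). Expanding the columns R e_j ~R gives tr M = 4a^2 - 1 and, from the antisymmetric part, M21 - M12 = -4a*b12, M13 - M31 = 4a*b13, M32 - M23 = -4a*b23.
Here tr M = 189039/180625, so a^2 = (1 + tr M)/4 = 92416/180625 and a = ±304/425. Taking a = 304/425: M21 - M12 = 361152/180625, M13 - M31 = 0, M32 - M23 = 0, giving b12 = -297/425, b13 = 0, b23 = 0, i.e. R = 304/425 - 297/425*e12.
Its e12 coefficient is negative, so report the other preimage -R.
Answer: -304/425 + 297/425*e12. Uniqueness: Spin(3) -> SO(3) maps R and -R to the same rotation of trace 189039/180625; fixing the sign of the e12 coefficient removes the ambiguity.


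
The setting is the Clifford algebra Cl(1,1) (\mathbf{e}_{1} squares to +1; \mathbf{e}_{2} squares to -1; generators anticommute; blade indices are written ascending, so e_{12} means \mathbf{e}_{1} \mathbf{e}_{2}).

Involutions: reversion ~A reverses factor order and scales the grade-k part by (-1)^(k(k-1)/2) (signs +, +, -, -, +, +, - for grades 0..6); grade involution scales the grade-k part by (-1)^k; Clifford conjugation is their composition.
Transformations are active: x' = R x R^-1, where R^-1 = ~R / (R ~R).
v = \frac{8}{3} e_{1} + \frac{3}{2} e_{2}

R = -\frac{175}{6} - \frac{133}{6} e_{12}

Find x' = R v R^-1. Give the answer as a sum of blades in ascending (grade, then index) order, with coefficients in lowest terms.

~R = -\frac{175}{6} + \frac{133}{6} e_{12}, and R ~R = \frac{1078}{3}, so R^-1 = ~R / (\frac{1078}{3}).
R v = -\frac{1603}{36} e_{1} + \frac{553}{36} e_{2}
Answer: \frac{3613}{792} e_{1} - \frac{3163}{792} e_{2}


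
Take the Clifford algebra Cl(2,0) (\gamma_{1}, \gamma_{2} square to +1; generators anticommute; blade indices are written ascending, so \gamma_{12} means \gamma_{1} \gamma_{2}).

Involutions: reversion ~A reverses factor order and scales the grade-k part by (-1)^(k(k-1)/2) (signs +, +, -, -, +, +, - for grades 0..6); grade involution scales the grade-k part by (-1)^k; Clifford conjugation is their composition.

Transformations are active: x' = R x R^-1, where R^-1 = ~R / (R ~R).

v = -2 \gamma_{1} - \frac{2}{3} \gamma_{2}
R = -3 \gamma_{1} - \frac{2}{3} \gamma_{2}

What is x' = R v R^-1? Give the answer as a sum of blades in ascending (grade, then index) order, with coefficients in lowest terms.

~R = -3 \gamma_{1} - \frac{2}{3} \gamma_{2}, and R ~R = \frac{85}{9}, so R^-1 = ~R / (\frac{85}{9}).
R v = \frac{58}{9} + \frac{2}{3} \gamma_{12}
Answer: -\frac{178}{85} \gamma_{1} - \frac{62}{255} \gamma_{2}


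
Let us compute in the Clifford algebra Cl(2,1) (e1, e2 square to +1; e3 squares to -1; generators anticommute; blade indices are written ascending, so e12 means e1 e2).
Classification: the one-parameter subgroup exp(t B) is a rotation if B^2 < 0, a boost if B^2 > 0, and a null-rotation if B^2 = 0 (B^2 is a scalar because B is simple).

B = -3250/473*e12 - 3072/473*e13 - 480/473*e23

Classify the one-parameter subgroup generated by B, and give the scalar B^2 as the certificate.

B^2 term by term: the squares give (-3250/473)^2*(e12)^2 + (-3072/473)^2*(e13)^2 + (-480/473)^2*(e23)^2 = 10562500/223729*(-1) + 9437184/223729*(+1) + 230400/223729*(+1) = -4 (each basis 2-blade squares to minus the product of its generators' squares); cross terms between blades sharing an index anticommute and cancel. So B^2 = -4.
Answer: rotation, certificate B^2 = -4. Note: conjugating B changes its blade decomposition but never the scalar B^2 = -4, whose sign settles the classification.


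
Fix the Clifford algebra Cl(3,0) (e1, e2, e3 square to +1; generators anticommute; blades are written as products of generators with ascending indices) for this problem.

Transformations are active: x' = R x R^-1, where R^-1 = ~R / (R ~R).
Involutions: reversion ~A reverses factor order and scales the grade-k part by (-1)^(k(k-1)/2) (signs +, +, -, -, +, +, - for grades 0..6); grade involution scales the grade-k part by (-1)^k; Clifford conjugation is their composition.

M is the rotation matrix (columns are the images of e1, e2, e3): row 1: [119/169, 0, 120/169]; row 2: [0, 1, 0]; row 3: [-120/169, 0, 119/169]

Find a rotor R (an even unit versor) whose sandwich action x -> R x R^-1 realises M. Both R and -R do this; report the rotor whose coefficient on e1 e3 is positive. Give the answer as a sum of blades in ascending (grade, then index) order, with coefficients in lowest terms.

Method: write R = a + b12*e1 e2 + b13*e1 e3 + b23*e2 e3 with a^2 + b12^2 + b13^2 + b23^2 = 1 (so R^-1 = ~R). Expanding the columns R e_j ~R gives tr M = 4a^2 - 1 and, from the antisymmetric part, M21 - M12 = -4a*b12, M13 - M31 = 4a*b13, M32 - M23 = -4a*b23.
Here tr M = 407/169, so a^2 = (1 + tr M)/4 = 144/169 and a = ±12/13. Taking a = 12/13: M21 - M12 = 0, M13 - M31 = 240/169, M32 - M23 = 0, giving b12 = 0, b13 = 5/13, b23 = 0, i.e. R = 12/13 + 5/13*e1 e3.
Its e1 e3 coefficient is already positive.
Answer: 12/13 + 5/13*e1 e3. Note: both R and -R realise this M (trace 407/169); the covering map identifies them, and the e1 e3-coefficient sign is the tie-breaker.


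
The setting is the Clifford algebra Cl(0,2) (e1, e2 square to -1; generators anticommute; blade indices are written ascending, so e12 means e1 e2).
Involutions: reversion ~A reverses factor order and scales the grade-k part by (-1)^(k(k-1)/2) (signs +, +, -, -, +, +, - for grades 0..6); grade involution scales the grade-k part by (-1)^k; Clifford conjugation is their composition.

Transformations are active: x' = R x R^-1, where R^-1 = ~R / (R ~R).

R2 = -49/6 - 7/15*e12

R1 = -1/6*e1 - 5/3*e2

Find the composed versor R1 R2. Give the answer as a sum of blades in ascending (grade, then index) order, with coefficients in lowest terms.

Distribute over the terms of R1 (each basis-blade product reordered to ascending indices, repeated generators contracted through their squares):
(-1/6*e1) R2 = 49/36*e1 - 7/90*e2
(-5/3*e2) R2 = 7/9*e1 + 245/18*e2
Summing the partial products and collecting blades:
Answer: 77/36*e1 + 203/15*e2


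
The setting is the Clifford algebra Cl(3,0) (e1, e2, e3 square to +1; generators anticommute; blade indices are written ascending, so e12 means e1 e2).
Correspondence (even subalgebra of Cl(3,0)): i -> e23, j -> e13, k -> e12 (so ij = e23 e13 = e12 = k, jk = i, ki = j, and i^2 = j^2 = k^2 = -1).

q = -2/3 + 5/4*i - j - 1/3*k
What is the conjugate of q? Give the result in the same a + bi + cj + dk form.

In blades: q = -2/3 - 1/3*e12 - e13 + 5/4*e23.
Quaternion conjugation is reversion on the even subalgebra: the scalar is fixed and every grade-2 blade flips sign, giving -2/3 + 1/3*e12 + e13 - 5/4*e23; translating back:
Answer: -2/3 - 5/4*i + j + 1/3*k


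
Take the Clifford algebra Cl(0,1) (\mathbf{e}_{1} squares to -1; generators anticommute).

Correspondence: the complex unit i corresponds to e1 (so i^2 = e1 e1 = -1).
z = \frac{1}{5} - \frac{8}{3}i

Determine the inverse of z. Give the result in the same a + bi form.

In blades: z = \frac{1}{5} - \frac{8}{3} e_{1}.
With qbar = \frac{1}{5} + \frac{8}{3} e_{1} (scalar fixed, mapped units negated), z qbar = \frac{1609}{225} (the sum of squared coefficients), so z^-1 = qbar / (\frac{1609}{225}) = \frac{45}{1609} + \frac{600}{1609} e_{1}; translating back:
Answer: \frac{45}{1609} + \frac{600}{1609}i


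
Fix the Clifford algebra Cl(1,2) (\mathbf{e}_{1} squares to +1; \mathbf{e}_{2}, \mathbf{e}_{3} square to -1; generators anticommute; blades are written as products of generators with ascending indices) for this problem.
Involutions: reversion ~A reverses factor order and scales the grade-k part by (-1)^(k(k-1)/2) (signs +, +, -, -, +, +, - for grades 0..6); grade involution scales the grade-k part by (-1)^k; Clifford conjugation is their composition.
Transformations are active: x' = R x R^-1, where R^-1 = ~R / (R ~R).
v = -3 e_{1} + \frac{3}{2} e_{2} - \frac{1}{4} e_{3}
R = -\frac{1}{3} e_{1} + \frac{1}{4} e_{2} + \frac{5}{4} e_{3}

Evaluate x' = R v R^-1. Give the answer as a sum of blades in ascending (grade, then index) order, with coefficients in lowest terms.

~R = -\frac{1}{3} e_{1} + \frac{1}{4} e_{2} + \frac{5}{4} e_{3}, and R ~R = -\frac{109}{72}, so R^-1 = ~R / (-\frac{109}{72}).
R v = \frac{15}{16} + \frac{1}{4} e_{1} e_{2} + \frac{23}{6} e_{1} e_{3} - \frac{31}{16} e_{2} e_{3}
Answer: \frac{372}{109} e_{1} - \frac{789}{436} e_{2} - \frac{283}{218} e_{3}


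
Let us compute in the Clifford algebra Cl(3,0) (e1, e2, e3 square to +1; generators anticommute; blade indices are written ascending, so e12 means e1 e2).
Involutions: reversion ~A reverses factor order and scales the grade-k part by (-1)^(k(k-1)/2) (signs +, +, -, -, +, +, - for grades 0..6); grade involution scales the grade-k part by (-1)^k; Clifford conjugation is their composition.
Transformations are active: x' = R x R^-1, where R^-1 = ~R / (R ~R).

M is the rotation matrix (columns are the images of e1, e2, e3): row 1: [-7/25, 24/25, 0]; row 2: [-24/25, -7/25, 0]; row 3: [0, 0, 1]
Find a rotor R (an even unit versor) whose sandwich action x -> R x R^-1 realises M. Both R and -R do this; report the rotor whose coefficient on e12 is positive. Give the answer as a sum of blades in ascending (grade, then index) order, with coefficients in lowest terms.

Method: write R = a + b12*e12 + b13*e13 + b23*e23 with a^2 + b12^2 + b13^2 + b23^2 = 1 (so R^-1 = ~R). Expanding the columns R e_j ~R gives tr M = 4a^2 - 1 and, from the antisymmetric part, M21 - M12 = -4a*b12, M13 - M31 = 4a*b13, M32 - M23 = -4a*b23.
Here tr M = 11/25, so a^2 = (1 + tr M)/4 = 9/25 and a = ±3/5. Taking a = 3/5: M21 - M12 = -48/25, M13 - M31 = 0, M32 - M23 = 0, giving b12 = 4/5, b13 = 0, b23 = 0, i.e. R = 3/5 + 4/5*e12.
Its e12 coefficient is already positive.
Answer: 3/5 + 4/5*e12. Note: both R and -R realise this M (trace 11/25); the covering map identifies them, and the e12-coefficient sign is the tie-breaker.


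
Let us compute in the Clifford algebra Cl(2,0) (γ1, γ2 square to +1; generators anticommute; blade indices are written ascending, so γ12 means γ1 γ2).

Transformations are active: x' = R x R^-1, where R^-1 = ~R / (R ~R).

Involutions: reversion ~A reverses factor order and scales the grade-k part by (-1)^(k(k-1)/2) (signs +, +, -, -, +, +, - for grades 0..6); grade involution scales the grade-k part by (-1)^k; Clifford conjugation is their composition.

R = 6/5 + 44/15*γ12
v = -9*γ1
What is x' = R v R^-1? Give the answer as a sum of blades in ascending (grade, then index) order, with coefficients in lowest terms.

~R = 6/5 - 44/15*γ12, and R ~R = 452/45, so R^-1 = ~R / (452/45).
R v = -54/5*γ1 + 132/5*γ2
Answer: 3627/565*γ1 + 3564/565*γ2


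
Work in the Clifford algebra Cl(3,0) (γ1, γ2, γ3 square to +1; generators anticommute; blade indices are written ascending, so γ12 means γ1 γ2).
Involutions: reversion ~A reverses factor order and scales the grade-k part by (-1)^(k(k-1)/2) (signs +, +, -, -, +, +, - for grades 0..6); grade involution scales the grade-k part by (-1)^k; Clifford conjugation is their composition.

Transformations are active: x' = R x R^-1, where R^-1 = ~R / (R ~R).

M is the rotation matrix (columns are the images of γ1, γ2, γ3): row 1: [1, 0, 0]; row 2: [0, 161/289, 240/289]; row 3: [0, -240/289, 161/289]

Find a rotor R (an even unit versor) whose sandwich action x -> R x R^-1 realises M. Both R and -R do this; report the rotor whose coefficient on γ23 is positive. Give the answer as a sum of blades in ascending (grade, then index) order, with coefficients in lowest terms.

Method: write R = a + b12*γ12 + b13*γ13 + b23*γ23 with a^2 + b12^2 + b13^2 + b23^2 = 1 (so R^-1 = ~R). Expanding the columns R e_j ~R gives tr M = 4a^2 - 1 and, from the antisymmetric part, M21 - M12 = -4a*b12, M13 - M31 = 4a*b13, M32 - M23 = -4a*b23.
Here tr M = 611/289, so a^2 = (1 + tr M)/4 = 225/289 and a = ±15/17. Taking a = 15/17: M21 - M12 = 0, M13 - M31 = 0, M32 - M23 = -480/289, giving b12 = 0, b13 = 0, b23 = 8/17, i.e. R = 15/17 + 8/17*γ23.
Its γ23 coefficient is already positive.
Answer: 15/17 + 8/17*γ23. Note: both R and -R realise this M (trace 611/289); the covering map identifies them, and the γ23-coefficient sign is the tie-breaker.


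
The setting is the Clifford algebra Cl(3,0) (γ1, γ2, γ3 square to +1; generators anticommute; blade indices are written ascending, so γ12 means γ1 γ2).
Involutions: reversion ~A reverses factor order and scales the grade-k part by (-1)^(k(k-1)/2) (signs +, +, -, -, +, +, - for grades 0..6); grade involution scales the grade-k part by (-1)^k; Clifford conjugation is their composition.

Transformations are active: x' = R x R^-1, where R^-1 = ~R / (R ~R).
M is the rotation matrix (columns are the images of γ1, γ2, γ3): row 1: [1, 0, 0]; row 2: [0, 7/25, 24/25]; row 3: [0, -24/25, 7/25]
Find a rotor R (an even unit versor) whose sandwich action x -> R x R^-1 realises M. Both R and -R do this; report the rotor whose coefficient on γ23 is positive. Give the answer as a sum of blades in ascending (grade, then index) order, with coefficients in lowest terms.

Method: write R = a + b12*γ12 + b13*γ13 + b23*γ23 with a^2 + b12^2 + b13^2 + b23^2 = 1 (so R^-1 = ~R). Expanding the columns R e_j ~R gives tr M = 4a^2 - 1 and, from the antisymmetric part, M21 - M12 = -4a*b12, M13 - M31 = 4a*b13, M32 - M23 = -4a*b23.
Here tr M = 39/25, so a^2 = (1 + tr M)/4 = 16/25 and a = ±4/5. Taking a = 4/5: M21 - M12 = 0, M13 - M31 = 0, M32 - M23 = -48/25, giving b12 = 0, b13 = 0, b23 = 3/5, i.e. R = 4/5 + 3/5*γ23.
Its γ23 coefficient is already positive.
Answer: 4/5 + 3/5*γ23. Key observation: the double cover Spin(3) -> SO(3) sends R and -R to the same matrix (trace 39/25 here), so the stated sign of the γ23 coefficient is what selects one sheet.


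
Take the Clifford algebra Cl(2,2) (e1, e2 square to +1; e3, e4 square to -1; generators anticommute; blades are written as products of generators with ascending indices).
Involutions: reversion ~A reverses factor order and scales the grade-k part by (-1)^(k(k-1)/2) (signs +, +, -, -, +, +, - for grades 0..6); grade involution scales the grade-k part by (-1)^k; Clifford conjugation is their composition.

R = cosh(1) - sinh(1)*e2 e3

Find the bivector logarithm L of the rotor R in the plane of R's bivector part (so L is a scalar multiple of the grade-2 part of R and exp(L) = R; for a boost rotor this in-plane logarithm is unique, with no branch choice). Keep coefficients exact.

The scalar part of R is cosh(1), giving the rapidity magnitude (cosh is even); the bivector part supplies orientation, its quotient by sinh of the rapidity is the plane, and L = rapidity * plane — unique in that plane, since flipping both signs leaves L unchanged.
Concretely: cosh(rapidity) = cosh(1) gives rapidity = ±1, and since rapidity/sinh(rapidity) is even the sign is immaterial: L = (rapidity/sinh(rapidity)) * <R>_2 = (1/sinh(1)) * <R>_2.
Answer: -e2 e3


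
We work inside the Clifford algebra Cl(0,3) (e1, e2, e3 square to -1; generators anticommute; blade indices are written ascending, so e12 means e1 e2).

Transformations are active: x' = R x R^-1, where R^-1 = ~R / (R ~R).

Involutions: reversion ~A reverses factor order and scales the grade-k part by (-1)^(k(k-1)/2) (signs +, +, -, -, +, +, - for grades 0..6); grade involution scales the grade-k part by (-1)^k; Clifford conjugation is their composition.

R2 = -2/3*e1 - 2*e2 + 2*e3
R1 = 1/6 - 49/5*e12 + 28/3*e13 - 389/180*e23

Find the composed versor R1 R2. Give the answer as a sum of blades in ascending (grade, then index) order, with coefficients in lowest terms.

Distribute over the terms of R2 (each basis-blade product reordered to ascending indices, repeated generators contracted through their squares):
R1 (-2/3*e1) = -1/9*e1 + 98/15*e2 - 56/9*e3 + 389/270*e123
R1 (-2*e2) = -98/5*e1 - 1/3*e2 + 389/90*e3 + 56/3*e123
R1 (2*e3) = -56/3*e1 + 389/90*e2 + 1/3*e3 - 98/5*e123
Summing the partial products and collecting blades:
Answer: -1727/45*e1 + 947/90*e2 - 47/30*e3 + 137/270*e123


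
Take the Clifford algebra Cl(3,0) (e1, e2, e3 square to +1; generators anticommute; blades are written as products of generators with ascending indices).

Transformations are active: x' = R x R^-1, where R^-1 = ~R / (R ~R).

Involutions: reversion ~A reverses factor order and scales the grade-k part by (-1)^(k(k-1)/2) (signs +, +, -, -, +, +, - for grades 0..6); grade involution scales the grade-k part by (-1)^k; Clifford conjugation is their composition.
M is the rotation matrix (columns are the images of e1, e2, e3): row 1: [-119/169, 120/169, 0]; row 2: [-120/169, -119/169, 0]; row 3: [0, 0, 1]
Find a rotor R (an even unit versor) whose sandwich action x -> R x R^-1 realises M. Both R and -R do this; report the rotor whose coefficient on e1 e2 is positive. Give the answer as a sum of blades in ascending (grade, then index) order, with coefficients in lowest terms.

Method: write R = a + b12*e1 e2 + b13*e1 e3 + b23*e2 e3 with a^2 + b12^2 + b13^2 + b23^2 = 1 (so R^-1 = ~R). Expanding the columns R e_j ~R gives tr M = 4a^2 - 1 and, from the antisymmetric part, M21 - M12 = -4a*b12, M13 - M31 = 4a*b13, M32 - M23 = -4a*b23.
Here tr M = -69/169, so a^2 = (1 + tr M)/4 = 25/169 and a = ±5/13. Taking a = 5/13: M21 - M12 = -240/169, M13 - M31 = 0, M32 - M23 = 0, giving b12 = 12/13, b13 = 0, b23 = 0, i.e. R = 5/13 + 12/13*e1 e2.
Its e1 e2 coefficient is already positive.
Answer: 5/13 + 12/13*e1 e2. Sheet selection: the two-to-one cover makes ±R indistinguishable at the matrix level (trace -69/169), so uniqueness comes from the required sign on e1 e2.


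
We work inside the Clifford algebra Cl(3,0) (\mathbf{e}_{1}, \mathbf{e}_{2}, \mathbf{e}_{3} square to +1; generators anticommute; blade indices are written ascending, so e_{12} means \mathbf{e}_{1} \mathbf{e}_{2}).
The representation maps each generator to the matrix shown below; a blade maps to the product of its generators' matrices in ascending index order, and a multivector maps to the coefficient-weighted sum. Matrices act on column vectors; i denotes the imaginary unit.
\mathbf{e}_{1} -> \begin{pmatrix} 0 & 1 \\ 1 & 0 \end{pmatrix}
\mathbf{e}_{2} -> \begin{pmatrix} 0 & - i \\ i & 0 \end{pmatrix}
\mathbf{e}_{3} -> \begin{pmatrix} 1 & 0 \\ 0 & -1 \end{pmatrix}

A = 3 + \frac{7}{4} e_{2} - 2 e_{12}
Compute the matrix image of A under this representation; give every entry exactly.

Bivector images (products of the table entries): rho(e_{12}) = rho(\mathbf{e}_{1})rho(\mathbf{e}_{2}) = \begin{pmatrix} i & 0 \\ 0 & - i \end{pmatrix}.
M = (3)*1 + (\frac{7}{4})*rho(e_{2}) + (-2)*rho(e_{12}), summed entrywise (1 is the identity matrix):
Answer: \begin{pmatrix} 3 - 2 i & - \frac{7 i}{4} \\ \frac{7 i}{4} & 3 + 2 i \end{pmatrix}


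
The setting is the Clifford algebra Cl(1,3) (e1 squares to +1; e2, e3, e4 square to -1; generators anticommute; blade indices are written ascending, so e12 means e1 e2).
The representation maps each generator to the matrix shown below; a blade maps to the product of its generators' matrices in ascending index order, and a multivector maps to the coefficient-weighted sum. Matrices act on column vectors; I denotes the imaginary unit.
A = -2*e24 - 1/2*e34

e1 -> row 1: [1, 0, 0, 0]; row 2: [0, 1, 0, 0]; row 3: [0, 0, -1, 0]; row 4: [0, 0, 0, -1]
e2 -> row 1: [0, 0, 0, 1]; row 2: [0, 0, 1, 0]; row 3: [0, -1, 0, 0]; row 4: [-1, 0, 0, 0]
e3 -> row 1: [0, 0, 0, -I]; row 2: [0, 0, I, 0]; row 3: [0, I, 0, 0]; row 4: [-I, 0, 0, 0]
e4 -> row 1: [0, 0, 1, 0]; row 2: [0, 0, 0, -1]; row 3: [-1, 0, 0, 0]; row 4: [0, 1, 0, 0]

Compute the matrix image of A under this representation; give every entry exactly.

Bivector images (products of the table entries): rho(e24) = rho(e2)rho(e4) = row 1: [0, 1, 0, 0]; row 2: [-1, 0, 0, 0]; row 3: [0, 0, 0, 1]; row 4: [0, 0, -1, 0]; rho(e34) = rho(e3)rho(e4) = row 1: [0, -I, 0, 0]; row 2: [-I, 0, 0, 0]; row 3: [0, 0, 0, -I]; row 4: [0, 0, -I, 0].
M = (-2)*rho(e24) + (-1/2)*rho(e34), summed entrywise:
Answer: row 1: [0, -2 + I/2, 0, 0]; row 2: [2 + I/2, 0, 0, 0]; row 3: [0, 0, 0, -2 + I/2]; row 4: [0, 0, 2 + I/2, 0]


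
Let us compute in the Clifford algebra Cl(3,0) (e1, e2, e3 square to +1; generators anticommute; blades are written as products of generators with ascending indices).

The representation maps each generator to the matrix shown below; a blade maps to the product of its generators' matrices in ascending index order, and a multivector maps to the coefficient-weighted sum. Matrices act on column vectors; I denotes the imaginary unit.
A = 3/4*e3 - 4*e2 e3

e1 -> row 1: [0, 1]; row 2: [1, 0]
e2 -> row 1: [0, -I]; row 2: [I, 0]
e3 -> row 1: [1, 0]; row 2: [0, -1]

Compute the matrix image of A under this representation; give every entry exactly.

Bivector images (products of the table entries): rho(e2 e3) = rho(e2)rho(e3) = row 1: [0, I]; row 2: [I, 0].
M = (3/4)*rho(e3) + (-4)*rho(e2 e3), summed entrywise:
Answer: row 1: [3/4, -4*I]; row 2: [-4*I, -3/4]


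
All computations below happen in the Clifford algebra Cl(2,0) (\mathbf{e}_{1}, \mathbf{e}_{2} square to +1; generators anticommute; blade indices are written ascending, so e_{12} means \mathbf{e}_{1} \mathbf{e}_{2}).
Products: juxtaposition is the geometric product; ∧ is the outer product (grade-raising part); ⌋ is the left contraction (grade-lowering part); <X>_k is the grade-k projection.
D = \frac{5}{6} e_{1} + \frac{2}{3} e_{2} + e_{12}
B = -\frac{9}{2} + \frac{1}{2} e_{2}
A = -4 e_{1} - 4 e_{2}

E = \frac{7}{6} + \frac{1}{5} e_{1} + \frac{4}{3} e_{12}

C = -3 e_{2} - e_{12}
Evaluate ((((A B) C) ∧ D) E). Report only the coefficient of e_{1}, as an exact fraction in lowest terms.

step 1: -2 + 18 e_{1} + 18 e_{2} - 2 e_{12}
step 2: -56 + 24 e_{1} - 12 e_{2} - 52 e_{12}
step 3: -\frac{140}{3} e_{1} - \frac{112}{3} e_{2} - 30 e_{12}
step 4: \frac{92}{3} - \frac{14}{3} e_{1} - \frac{898}{9} e_{2} - \frac{413}{15} e_{12}
Answer: -\frac{14}{3}


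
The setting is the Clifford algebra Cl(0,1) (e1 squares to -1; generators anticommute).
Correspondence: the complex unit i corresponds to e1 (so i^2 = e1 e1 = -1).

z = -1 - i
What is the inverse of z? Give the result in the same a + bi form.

In blades: z = -1 - e1.
With qbar = -1 + e1 (scalar fixed, mapped units negated), z qbar = 2 (the sum of squared coefficients), so z^-1 = qbar / (2) = -1/2 + 1/2*e1; translating back:
Answer: -1/2 + 1/2*i


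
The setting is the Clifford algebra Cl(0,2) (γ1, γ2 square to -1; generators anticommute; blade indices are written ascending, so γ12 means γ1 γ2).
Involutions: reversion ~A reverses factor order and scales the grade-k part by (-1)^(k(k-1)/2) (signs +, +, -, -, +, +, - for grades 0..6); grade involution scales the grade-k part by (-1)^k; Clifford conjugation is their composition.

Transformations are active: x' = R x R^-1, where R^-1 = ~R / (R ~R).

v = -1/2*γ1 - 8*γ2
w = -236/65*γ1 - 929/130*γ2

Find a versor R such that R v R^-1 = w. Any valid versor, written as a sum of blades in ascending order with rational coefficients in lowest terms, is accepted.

Here q(v) = q(w) = -257/4; the classical choice R = v + w = -537/130*γ1 - 1969/130*γ2 then realises v -> w under the sandwich.
Answer: -537/130*γ1 - 1969/130*γ2


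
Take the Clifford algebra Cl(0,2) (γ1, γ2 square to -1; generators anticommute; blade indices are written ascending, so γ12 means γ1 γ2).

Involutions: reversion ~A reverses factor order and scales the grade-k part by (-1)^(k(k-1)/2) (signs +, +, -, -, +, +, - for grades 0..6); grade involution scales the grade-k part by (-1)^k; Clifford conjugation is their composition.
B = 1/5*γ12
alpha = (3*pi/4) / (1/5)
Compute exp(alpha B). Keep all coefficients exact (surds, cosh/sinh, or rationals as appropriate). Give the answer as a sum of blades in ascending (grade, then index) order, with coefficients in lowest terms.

B^2 = (1/5)^2*(γ12)^2 = 1/25*(-1) = -1/25 (a basis 2-blade squares to minus the product of its generators' squares).
B^2 = -1/25 — a negative square means the series sums to a rotation: l = 1/5, alpha*l = 3*pi/4, so exp(alpha B) = cos(3*pi/4) + (sin(3*pi/4)/(1/5))*B = -sqrt(2)/2 + (5*sqrt(2)/2)*B.
Answer: -sqrt(2)/2 + sqrt(2)/2*γ12


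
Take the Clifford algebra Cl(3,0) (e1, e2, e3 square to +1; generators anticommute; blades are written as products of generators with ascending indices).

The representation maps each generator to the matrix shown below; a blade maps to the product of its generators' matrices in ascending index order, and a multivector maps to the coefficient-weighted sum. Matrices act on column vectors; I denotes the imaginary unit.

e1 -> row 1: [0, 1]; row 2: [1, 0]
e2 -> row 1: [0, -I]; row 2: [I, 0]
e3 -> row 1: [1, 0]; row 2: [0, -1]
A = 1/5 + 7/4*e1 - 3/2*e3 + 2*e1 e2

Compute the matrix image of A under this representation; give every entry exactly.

Bivector images (products of the table entries): rho(e1 e2) = rho(e1)rho(e2) = row 1: [I, 0]; row 2: [0, -I].
M = (1/5)*1 + (7/4)*rho(e1) + (-3/2)*rho(e3) + (2)*rho(e1 e2), summed entrywise (1 is the identity matrix):
Answer: row 1: [-13/10 + 2*I, 7/4]; row 2: [7/4, 17/10 - 2*I]


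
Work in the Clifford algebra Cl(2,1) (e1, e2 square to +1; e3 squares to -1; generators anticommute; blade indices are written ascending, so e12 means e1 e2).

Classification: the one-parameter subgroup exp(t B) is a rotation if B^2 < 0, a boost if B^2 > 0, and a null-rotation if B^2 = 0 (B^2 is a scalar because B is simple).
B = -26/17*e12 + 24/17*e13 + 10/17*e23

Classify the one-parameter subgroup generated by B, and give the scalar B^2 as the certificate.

B^2 term by term: the squares give (-26/17)^2*(e12)^2 + (24/17)^2*(e13)^2 + (10/17)^2*(e23)^2 = 676/289*(-1) + 576/289*(+1) + 100/289*(+1) = 0 (each basis 2-blade squares to minus the product of its generators' squares); cross terms between blades sharing an index anticommute and cancel. So B^2 = 0.
Answer: null-rotation, certificate B^2 = 0. B^2 = 0 is basis-independent, so its sign is the whole story.


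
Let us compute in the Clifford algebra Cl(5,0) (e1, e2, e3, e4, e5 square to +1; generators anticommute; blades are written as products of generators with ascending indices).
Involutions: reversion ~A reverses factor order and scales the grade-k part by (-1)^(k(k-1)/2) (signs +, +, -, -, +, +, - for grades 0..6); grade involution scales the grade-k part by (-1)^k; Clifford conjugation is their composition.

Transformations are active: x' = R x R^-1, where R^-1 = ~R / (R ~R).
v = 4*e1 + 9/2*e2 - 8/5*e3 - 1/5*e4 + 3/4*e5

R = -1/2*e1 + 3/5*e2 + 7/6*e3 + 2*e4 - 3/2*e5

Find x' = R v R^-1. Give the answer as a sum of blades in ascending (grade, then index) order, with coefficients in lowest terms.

~R = -1/2*e1 + 3/5*e2 + 7/6*e3 + 2*e4 - 3/2*e5, and R ~R = 7399/900, so R^-1 = ~R / (7399/900).
R v = -323/120 - 93/20*e1 e2 - 58/15*e1 e3 - 79/10*e1 e4 + 45/8*e1 e5 - 621/100*e2 e3 - 228/25*e2 e4 + 36/5*e2 e5 + 89/30*e3 e4 - 61/40*e3 e5 + 6/5*e4 e5
Answer: -54347/14798*e1 - 72405/14798*e2 + 8837/10570*e3 - 41051/36995*e4 + 6873/29596*e5


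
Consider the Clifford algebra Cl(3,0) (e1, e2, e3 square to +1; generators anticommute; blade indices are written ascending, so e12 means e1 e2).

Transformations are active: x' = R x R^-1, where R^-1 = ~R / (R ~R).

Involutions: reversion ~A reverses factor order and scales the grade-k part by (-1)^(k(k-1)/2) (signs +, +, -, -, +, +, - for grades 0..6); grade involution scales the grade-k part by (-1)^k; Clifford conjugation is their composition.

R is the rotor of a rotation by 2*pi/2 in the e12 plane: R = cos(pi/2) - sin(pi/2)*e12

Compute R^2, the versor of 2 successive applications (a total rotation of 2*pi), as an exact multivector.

Half-angle bookkeeping: 2 applications in e12 add up to rotor phase 2*pi/2 = pi, so R^2 = cos(pi) - sin(pi)*e12.
cos(pi) = -1 and sin(pi) = 0, so R^2 = -1. The total rotation 2*pi is 1 full turn, so every vector returns to itself, yet the rotor is -1, on the OTHER sheet of the double cover (an odd number of 2*pi turns).
Answer: -1


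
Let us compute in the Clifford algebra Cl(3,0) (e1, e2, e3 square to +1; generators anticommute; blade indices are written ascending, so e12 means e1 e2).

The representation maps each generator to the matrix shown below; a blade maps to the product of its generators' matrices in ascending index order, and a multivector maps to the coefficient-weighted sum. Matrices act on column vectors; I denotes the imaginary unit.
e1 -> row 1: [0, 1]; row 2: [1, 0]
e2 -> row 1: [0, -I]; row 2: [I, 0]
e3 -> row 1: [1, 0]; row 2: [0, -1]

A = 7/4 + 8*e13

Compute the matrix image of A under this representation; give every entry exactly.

Bivector images (products of the table entries): rho(e13) = rho(e1)rho(e3) = row 1: [0, -1]; row 2: [1, 0].
M = (7/4)*1 + (8)*rho(e13), summed entrywise (1 is the identity matrix):
Answer: row 1: [7/4, -8]; row 2: [8, 7/4]


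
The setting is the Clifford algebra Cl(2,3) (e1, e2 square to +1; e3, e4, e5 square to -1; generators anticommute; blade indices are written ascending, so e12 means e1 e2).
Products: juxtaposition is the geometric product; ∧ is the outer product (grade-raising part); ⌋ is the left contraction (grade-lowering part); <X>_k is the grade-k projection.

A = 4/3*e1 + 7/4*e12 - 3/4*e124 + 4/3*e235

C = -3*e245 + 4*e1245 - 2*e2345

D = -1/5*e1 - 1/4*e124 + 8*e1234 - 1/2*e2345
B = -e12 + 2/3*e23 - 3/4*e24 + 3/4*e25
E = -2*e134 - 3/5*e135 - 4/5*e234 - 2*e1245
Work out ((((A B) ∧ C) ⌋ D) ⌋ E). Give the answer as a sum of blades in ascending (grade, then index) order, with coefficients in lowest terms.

step 1: 7/4 + 9/16*e1 - 4/3*e2 - e3 - 3/4*e4 + 8/9*e5 + 7/6*e13 - 21/16*e14 + 21/16*e15 + 8/9*e123 - e124 + e125 - 1/2*e134 + 4/3*e135 + 9/16*e145 + e345
step 2: -21/4*e245 + 85/16*e1245 - 13/2*e2345 - 13/8*e12345
step 3: -13/4 - 21/8*e3
step 4: 21/4*e14 + 63/40*e15 + 21/10*e24 + 13/2*e134 + 39/20*e135 + 13/5*e234 + 13/2*e1245
Answer: 21/4*e14 + 63/40*e15 + 21/10*e24 + 13/2*e134 + 39/20*e135 + 13/5*e234 + 13/2*e1245


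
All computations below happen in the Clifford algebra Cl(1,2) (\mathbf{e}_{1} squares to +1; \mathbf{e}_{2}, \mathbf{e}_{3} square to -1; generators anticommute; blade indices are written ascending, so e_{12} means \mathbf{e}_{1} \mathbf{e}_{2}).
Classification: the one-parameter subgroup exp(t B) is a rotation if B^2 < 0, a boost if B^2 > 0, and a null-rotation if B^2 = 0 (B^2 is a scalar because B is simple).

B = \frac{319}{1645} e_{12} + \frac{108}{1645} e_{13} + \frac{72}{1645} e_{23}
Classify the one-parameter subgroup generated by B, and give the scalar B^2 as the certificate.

B^2 term by term: the squares give (\frac{319}{1645})^2*(e_{12})^2 + (\frac{108}{1645})^2*(e_{13})^2 + (\frac{72}{1645})^2*(e_{23})^2 = \frac{101761}{2706025}*(+1) + \frac{11664}{2706025}*(+1) + \frac{5184}{2706025}*(-1) = \frac{1}{25} (each basis 2-blade squares to minus the product of its generators' squares); cross terms between blades sharing an index anticommute and cancel. So B^2 = \frac{1}{25}.
Answer: boost, certificate B^2 = \frac{1}{25}. No conjugation can change B^2 = \frac{1}{25}; the sign gives the class.


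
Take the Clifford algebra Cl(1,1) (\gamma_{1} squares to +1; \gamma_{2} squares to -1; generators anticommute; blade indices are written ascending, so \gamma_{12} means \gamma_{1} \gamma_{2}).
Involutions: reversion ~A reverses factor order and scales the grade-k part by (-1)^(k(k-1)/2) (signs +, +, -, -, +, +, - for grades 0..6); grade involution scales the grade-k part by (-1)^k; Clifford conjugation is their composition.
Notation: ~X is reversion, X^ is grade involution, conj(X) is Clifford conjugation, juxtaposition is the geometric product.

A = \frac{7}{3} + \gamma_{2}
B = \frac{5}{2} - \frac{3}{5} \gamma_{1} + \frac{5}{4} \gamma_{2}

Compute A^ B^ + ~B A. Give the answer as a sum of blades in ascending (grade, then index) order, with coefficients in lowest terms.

first term: \frac{55}{12} + \frac{7}{5} \gamma_{1} - \frac{65}{12} \gamma_{2} + \frac{3}{5} \gamma_{12}
second term: \frac{55}{12} - \frac{7}{5} \gamma_{1} + \frac{65}{12} \gamma_{2} - \frac{3}{5} \gamma_{12}
Answer: \frac{55}{6}


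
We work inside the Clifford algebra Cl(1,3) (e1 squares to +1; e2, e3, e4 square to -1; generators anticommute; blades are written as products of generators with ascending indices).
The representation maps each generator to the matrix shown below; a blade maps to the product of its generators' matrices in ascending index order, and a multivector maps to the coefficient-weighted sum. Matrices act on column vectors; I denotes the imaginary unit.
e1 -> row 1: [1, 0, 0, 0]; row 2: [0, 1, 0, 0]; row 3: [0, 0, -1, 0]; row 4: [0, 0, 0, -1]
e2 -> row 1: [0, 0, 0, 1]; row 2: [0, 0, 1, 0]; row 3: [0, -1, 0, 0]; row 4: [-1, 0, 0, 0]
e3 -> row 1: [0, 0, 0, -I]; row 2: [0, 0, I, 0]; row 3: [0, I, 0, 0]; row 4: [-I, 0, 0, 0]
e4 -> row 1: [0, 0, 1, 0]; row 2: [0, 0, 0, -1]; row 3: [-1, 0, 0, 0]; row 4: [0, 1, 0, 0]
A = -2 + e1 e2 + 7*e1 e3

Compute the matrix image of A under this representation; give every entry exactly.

Bivector images (products of the table entries): rho(e1 e2) = rho(e1)rho(e2) = row 1: [0, 0, 0, 1]; row 2: [0, 0, 1, 0]; row 3: [0, 1, 0, 0]; row 4: [1, 0, 0, 0]; rho(e1 e3) = rho(e1)rho(e3) = row 1: [0, 0, 0, -I]; row 2: [0, 0, I, 0]; row 3: [0, -I, 0, 0]; row 4: [I, 0, 0, 0].
M = (-2)*1 + (1)*rho(e1 e2) + (7)*rho(e1 e3), summed entrywise (1 is the identity matrix):
Answer: row 1: [-2, 0, 0, 1 - 7*I]; row 2: [0, -2, 1 + 7*I, 0]; row 3: [0, 1 - 7*I, -2, 0]; row 4: [1 + 7*I, 0, 0, -2]


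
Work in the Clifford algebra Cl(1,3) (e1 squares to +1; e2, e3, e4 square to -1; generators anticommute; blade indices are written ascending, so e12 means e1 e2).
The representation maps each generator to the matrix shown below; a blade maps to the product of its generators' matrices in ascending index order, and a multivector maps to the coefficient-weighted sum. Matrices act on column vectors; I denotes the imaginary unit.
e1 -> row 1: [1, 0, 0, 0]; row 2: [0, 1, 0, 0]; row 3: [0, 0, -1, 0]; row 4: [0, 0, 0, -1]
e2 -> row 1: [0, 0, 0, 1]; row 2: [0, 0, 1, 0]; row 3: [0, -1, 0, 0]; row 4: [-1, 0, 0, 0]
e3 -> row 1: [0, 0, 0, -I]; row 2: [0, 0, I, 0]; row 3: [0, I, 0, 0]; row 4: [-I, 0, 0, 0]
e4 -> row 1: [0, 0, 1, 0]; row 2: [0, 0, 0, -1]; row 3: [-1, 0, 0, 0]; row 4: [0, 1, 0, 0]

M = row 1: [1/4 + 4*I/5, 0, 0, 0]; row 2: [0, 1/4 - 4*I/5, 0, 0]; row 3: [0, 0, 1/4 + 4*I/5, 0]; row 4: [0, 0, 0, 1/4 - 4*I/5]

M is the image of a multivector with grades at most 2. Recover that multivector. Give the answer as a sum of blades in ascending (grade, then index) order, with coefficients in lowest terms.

Method: the blade images are trace-orthogonal — tr(rho(e_A) rho(e_B)^-1) = 4 if A = B and 0 otherwise — and rho(e_A)^-1 = (e_A)^2 * rho(e_A) with (e_A)^2 = +1 or -1, so the coefficient of e_A in the preimage is (e_A)^2 * tr(M rho(e_A))/4.
Nonzero projections over blades of grade <= 2: 1: (1)^2 = +1, tr(M 1) = 1, coefficient 1/4; e23: (e23)^2 = -1, tr(M rho(e23)) = 16/5, coefficient -4/5. Every other blade of grade <= 2 projects to 0.
Answer: 1/4 - 4/5*e23


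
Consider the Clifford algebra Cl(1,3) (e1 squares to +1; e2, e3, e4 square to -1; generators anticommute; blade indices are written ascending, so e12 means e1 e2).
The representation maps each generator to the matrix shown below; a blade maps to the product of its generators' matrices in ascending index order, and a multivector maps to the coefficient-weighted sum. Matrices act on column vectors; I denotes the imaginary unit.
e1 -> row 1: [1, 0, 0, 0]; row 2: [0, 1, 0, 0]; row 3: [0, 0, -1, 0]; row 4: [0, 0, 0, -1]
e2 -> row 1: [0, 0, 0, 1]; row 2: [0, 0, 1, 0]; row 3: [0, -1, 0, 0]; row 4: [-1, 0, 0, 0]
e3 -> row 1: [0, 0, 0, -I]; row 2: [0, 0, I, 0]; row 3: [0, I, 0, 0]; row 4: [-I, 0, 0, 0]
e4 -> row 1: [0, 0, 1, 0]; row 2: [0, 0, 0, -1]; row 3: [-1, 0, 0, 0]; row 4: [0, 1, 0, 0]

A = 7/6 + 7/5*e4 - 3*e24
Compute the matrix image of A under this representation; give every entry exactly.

Bivector images (products of the table entries): rho(e24) = rho(e2)rho(e4) = row 1: [0, 1, 0, 0]; row 2: [-1, 0, 0, 0]; row 3: [0, 0, 0, 1]; row 4: [0, 0, -1, 0].
M = (7/6)*1 + (7/5)*rho(e4) + (-3)*rho(e24), summed entrywise (1 is the identity matrix):
Answer: row 1: [7/6, -3, 7/5, 0]; row 2: [3, 7/6, 0, -7/5]; row 3: [-7/5, 0, 7/6, -3]; row 4: [0, 7/5, 3, 7/6]
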